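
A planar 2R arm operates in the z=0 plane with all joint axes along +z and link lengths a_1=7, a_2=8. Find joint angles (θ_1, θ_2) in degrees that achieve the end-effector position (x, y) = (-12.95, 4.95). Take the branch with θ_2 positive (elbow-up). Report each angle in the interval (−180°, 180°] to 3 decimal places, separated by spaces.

135.003 44.993

cos θ_2 = (192.2050−7²−8²)/(2·7·8) = 0.7072; θ_2 = 44.9935° (elbow-up)
β = atan2(4.9500,-12.9500) = 159.0812°; ψ = atan2(5.6562,12.6575) = 24.0783°
θ_1 = β − ψ = 135.0029°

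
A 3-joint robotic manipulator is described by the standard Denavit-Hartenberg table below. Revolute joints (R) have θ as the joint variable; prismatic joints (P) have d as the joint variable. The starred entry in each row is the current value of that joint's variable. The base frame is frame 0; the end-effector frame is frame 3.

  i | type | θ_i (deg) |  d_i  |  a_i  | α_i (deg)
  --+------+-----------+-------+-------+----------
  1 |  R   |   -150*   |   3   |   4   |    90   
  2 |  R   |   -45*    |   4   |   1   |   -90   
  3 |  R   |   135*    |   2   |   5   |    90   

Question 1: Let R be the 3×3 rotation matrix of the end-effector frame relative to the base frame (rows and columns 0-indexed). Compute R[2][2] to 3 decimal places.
End-effector z-axis (col 2 of R) = (-0.0795,-0.8624,-0.5000)
R[2][2] = -0.5000

-0.500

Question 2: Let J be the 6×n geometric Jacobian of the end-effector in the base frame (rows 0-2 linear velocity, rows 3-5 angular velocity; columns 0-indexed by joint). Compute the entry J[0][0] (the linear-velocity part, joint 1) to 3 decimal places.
axis z_0 = ẑ; lever o_n−o_0 = (-3.3684,-1.4084,6.2071)
cross product → J_v[:, 0] = (1.4084,-3.3684,0.0000)
J_ω[:, 0] = z_0
entry J[0][0] = 1.4084

1.408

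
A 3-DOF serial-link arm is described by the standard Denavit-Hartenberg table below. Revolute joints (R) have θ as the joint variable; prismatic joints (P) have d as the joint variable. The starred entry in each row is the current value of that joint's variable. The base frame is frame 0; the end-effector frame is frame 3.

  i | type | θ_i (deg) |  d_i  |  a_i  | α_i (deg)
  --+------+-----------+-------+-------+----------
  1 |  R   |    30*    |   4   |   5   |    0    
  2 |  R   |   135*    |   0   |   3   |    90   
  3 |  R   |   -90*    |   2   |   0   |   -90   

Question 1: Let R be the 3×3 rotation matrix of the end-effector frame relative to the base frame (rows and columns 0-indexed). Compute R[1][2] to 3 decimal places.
End-effector z-axis (col 2 of R) = (-0.9659,0.2588,0.0000)
R[1][2] = 0.2588

0.259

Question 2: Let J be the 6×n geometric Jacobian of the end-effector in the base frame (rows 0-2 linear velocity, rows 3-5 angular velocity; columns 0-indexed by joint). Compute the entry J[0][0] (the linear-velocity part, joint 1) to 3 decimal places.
axis z_0 = ẑ; lever o_n−o_0 = (1.9500,5.2083,4.0000)
cross product → J_v[:, 0] = (-5.2083,1.9500,0.0000)
J_ω[:, 0] = z_0
entry J[0][0] = -5.2083

-5.208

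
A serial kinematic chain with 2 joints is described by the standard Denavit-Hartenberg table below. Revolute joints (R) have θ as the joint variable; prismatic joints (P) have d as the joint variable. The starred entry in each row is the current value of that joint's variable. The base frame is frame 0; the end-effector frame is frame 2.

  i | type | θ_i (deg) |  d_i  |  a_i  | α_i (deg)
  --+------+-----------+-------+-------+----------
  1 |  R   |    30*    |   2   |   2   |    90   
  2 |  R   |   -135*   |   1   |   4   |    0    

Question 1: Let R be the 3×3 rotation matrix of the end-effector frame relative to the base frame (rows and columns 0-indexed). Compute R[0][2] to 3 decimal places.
End-effector z-axis (col 2 of R) = (0.5000,-0.8660,0.0000)
R[0][2] = 0.5000

0.500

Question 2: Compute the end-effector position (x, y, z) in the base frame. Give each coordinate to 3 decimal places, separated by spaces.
after link 1: o_1 = (1.7321, 1.0000, 2.0000)
after link 2: o_2 = (-0.2174, -1.2802, -0.8284)

-0.217 -1.280 -0.828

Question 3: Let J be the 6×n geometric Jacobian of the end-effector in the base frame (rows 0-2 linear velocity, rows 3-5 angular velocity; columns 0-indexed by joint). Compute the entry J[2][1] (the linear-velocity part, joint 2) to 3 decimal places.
-2.828

axis z_1 = (0.5000,-0.8660,0.0000); lever o_n−o_1 = (-1.9495,-2.2802,-2.8284)
cross product → J_v[:, 1] = (2.4495,1.4142,-2.8284)
J_ω[:, 1] = z_1
entry J[2][1] = -2.8284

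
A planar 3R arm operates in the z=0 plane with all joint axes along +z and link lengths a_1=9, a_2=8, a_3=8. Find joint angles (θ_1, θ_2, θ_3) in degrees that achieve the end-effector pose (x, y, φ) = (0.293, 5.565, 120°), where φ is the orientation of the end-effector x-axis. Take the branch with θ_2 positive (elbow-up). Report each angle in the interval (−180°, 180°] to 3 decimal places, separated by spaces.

wrist centre = target − a_3·(cos φ, sin φ) = (4.2930, -1.3632)
cos θ_2 = (20.2882−9²−8²)/(2·9·8) = -0.8661; θ_2 = 150.0033° (elbow-up)
β = atan2(-1.3632,4.2930) = -17.6168°; ψ = atan2(3.9996,2.0716) = 62.6184°
θ_1 = β − ψ = -80.2352°
θ_3 = φ − θ_1 − θ_2 = 50.2319° (wrapped to (-180°,180°])

-80.235 150.003 50.232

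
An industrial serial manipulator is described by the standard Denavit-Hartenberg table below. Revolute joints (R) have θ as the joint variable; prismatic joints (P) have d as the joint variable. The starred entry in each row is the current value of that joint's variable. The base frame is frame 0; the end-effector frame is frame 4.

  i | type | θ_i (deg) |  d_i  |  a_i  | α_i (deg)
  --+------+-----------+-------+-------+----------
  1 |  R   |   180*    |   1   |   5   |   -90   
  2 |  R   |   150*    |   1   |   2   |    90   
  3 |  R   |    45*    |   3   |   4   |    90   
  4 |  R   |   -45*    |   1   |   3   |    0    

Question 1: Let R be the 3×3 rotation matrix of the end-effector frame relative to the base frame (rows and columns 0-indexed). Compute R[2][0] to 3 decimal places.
End-effector x-axis (col 0 of R) = (0.7866,-0.5000,0.3624)
R[2][0] = 0.3624

0.362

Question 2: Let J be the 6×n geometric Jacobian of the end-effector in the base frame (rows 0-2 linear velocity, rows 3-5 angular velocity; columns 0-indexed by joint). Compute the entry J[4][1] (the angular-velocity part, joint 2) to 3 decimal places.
-1.000

axis z_1 = (-0.0000,-1.0000,0.0000); lever o_n−o_1 = (5.6536,-4.6213,-4.2787)
cross product → J_v[:, 1] = (4.2787,-0.0000,5.6536)
J_ω[:, 1] = z_1
entry J[4][1] = -1.0000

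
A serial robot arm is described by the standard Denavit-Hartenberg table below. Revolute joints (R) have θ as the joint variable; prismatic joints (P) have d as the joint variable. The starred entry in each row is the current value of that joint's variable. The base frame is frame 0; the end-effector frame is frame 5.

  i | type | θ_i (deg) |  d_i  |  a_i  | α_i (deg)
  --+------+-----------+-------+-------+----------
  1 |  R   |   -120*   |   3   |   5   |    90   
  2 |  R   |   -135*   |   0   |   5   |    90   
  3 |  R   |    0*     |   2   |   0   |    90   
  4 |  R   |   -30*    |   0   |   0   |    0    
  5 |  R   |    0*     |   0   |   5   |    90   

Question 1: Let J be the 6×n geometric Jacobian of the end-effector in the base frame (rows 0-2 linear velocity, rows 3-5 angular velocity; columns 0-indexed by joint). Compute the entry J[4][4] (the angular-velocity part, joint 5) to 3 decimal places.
-0.500

axis z_4 = (0.8660,-0.5000,0.0000); lever o_n−o_4 = (0.6470,1.1207,-4.8296)
cross product → J_v[:, 4] = (2.4148,4.1826,1.2941)
J_ω[:, 4] = z_4
entry J[4][4] = -0.5000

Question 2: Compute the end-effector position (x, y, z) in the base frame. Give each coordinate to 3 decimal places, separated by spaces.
after link 1: o_1 = (-2.5000, -4.3301, 3.0000)
after link 2: o_2 = (-0.7322, -1.2683, -0.5355)
after link 3: o_3 = (-0.0251, -0.0435, 0.8787)
after link 4: o_4 = (-0.0251, -0.0435, 0.8787)
after link 5: o_5 = (0.6219, 1.0772, -3.9509)

0.622 1.077 -3.951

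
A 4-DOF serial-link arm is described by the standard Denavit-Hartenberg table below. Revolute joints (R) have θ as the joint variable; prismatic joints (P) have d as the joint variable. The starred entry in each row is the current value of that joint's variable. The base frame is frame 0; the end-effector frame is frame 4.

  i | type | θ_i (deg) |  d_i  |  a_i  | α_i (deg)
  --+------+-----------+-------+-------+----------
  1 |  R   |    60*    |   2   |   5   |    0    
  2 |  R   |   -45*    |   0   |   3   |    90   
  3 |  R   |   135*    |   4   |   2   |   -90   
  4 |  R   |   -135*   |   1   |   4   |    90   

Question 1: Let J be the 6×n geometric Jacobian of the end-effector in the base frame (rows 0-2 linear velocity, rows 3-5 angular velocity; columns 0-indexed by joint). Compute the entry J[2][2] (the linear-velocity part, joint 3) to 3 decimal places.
axis z_2 = (0.2588,-0.9659,0.0000); lever o_n−o_2 = (1.6501,-6.6272,-1.2929)
cross product → J_v[:, 2] = (1.2488,0.3346,-0.1213)
J_ω[:, 2] = z_2
entry J[2][2] = -0.1213

-0.121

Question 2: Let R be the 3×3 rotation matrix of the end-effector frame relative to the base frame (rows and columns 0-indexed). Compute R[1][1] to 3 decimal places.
End-effector y-axis (col 1 of R) = (-0.6830,-0.1830,-0.7071)
R[1][1] = -0.1830

-0.183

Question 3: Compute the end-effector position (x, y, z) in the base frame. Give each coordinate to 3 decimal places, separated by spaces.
7.048 -1.521 0.707

after link 1: o_1 = (2.5000, 4.3301, 2.0000)
after link 2: o_2 = (5.3978, 5.1066, 2.0000)
after link 3: o_3 = (5.0670, 0.8769, 3.4142)
after link 4: o_4 = (7.0479, -1.5206, 0.7071)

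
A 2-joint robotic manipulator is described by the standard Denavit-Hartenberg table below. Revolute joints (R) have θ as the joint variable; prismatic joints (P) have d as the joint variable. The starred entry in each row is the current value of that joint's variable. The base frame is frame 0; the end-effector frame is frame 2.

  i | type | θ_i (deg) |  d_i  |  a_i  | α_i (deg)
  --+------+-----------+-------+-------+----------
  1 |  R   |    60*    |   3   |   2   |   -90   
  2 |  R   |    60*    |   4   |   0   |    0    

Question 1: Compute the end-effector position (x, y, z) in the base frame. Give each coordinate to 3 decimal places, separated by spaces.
after link 1: o_1 = (1.0000, 1.7321, 3.0000)
after link 2: o_2 = (-2.4641, 3.7321, 3.0000)

-2.464 3.732 3.000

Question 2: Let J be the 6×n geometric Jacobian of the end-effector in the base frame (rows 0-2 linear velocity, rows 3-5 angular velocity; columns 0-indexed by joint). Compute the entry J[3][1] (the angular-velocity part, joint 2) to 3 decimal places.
axis z_1 = (-0.8660,0.5000,0.0000); lever o_n−o_1 = (-3.4641,2.0000,0.0000)
cross product → J_v[:, 1] = (0.0000,0.0000,0.0000)
J_ω[:, 1] = z_1
entry J[3][1] = -0.8660

-0.866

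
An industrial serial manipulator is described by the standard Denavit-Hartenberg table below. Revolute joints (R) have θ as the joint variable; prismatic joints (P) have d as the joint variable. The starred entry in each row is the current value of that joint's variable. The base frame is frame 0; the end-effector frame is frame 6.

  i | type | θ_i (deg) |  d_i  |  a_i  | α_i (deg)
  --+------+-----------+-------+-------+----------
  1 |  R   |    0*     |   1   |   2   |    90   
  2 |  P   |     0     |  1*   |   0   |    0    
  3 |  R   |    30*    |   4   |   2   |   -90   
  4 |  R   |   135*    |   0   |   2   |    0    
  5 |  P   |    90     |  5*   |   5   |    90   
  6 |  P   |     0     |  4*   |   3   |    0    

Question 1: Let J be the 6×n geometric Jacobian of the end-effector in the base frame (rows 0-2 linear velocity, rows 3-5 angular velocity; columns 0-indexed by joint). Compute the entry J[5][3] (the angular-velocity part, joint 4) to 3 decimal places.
0.866

axis z_3 = (-0.5000,-0.0000,0.8660); lever o_n−o_3 = (-11.0732,-1.4142,-0.6196)
cross product → J_v[:, 3] = (1.2247,-9.8995,0.7071)
J_ω[:, 3] = z_3
entry J[5][3] = 0.8660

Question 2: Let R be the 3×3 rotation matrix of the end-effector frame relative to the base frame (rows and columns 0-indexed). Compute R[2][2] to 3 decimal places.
End-effector z-axis (col 2 of R) = (-0.6124,0.7071,-0.3536)
R[2][2] = -0.3536

-0.354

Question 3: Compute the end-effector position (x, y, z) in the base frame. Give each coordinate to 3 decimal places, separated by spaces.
after link 1: o_1 = (2.0000, 0.0000, 1.0000)
after link 2: o_2 = (2.0000, -1.0000, 1.0000)
after link 3: o_3 = (3.7321, -5.0000, 2.0000)
after link 4: o_4 = (2.5073, -3.5858, 1.2929)
after link 5: o_5 = (-3.0546, -7.1213, 3.8553)
after link 6: o_6 = (-7.3412, -6.4142, 1.3804)

-7.341 -6.414 1.380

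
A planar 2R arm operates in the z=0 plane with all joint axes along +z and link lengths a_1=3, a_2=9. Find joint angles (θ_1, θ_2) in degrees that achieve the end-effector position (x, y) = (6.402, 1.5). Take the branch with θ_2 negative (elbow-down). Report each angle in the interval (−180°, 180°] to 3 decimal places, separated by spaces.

cos θ_2 = (43.2356−3²−9²)/(2·3·9) = -0.8660; θ_2 = -149.9979° (elbow-down)
β = atan2(1.5000,6.4020) = 13.1866°; ψ = atan2(-4.5003,-4.7941) = -136.8105°
θ_1 = β − ψ = 149.9971°

149.997 -149.998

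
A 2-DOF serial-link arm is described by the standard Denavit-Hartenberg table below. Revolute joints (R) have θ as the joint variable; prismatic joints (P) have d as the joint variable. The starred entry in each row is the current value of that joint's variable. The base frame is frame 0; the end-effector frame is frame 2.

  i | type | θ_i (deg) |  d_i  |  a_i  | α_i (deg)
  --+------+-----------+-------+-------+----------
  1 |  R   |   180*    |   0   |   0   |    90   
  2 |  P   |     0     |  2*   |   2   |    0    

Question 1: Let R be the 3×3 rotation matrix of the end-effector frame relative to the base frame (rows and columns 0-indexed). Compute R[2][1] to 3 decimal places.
End-effector y-axis (col 1 of R) = (-0.0000,-0.0000,1.0000)
R[2][1] = 1.0000

1.000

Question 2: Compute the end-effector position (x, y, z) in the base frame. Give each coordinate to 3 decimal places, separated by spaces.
-2.000 2.000 0.000

after link 1: o_1 = (0.0000, 0.0000, 0.0000)
after link 2: o_2 = (-2.0000, 2.0000, 0.0000)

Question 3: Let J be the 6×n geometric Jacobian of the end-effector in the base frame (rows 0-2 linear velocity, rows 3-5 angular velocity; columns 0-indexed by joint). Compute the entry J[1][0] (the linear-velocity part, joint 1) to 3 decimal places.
-2.000

axis z_0 = ẑ; lever o_n−o_0 = (-2.0000,2.0000,0.0000)
cross product → J_v[:, 0] = (-2.0000,-2.0000,0.0000)
J_ω[:, 0] = z_0
entry J[1][0] = -2.0000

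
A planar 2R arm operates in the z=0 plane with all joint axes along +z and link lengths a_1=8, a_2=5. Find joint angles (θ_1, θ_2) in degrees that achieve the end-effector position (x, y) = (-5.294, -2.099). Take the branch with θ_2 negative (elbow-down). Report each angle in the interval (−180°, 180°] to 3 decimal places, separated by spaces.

-119.996 -134.999

cos θ_2 = (32.4322−8²−5²)/(2·8·5) = -0.7071; θ_2 = -134.9992° (elbow-down)
β = atan2(-2.0990,-5.2940) = -158.3723°; ψ = atan2(-3.5356,4.4645) = -38.3768°
θ_1 = β − ψ = -119.9956°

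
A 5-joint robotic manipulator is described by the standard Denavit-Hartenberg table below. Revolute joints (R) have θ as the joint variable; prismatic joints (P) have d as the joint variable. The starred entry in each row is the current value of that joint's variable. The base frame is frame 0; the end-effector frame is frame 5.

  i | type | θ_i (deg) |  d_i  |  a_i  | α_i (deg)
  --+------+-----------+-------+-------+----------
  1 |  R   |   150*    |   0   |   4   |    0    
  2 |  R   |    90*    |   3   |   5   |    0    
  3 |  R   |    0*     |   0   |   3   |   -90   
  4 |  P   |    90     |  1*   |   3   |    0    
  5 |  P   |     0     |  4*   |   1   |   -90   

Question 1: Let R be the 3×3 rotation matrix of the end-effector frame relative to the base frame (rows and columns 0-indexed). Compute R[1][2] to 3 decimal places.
End-effector z-axis (col 2 of R) = (0.5000,0.8660,-0.0000)
R[1][2] = 0.8660

0.866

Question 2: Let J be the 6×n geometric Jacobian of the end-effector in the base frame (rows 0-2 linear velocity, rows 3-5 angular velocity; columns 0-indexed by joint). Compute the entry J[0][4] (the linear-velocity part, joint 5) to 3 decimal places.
prismatic axis z_4 = (0.8660,-0.5000,0.0000)
J_v[:, 4] = z_4; J_ω[:, 4] = (0,0,0)
entry J[0][4] = 0.8660

0.866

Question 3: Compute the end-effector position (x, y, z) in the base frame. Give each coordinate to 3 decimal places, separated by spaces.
-3.134 -7.428 -1.000

after link 1: o_1 = (-3.4641, 2.0000, 0.0000)
after link 2: o_2 = (-5.9641, -2.3301, 3.0000)
after link 3: o_3 = (-7.4641, -4.9282, 3.0000)
after link 4: o_4 = (-6.5981, -5.4282, 0.0000)
after link 5: o_5 = (-3.1340, -7.4282, -1.0000)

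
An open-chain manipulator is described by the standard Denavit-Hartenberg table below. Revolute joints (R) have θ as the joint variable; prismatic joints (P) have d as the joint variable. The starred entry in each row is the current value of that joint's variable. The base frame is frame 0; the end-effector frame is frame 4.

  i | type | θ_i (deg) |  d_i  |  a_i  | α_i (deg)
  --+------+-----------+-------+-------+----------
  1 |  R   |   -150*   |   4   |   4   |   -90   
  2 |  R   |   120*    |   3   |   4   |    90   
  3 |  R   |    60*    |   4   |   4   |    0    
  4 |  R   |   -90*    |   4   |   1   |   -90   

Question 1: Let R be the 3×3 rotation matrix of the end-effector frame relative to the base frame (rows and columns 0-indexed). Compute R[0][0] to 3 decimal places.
0.125

End-effector x-axis (col 0 of R) = (0.1250,0.6495,-0.7500)
R[0][0] = 0.1250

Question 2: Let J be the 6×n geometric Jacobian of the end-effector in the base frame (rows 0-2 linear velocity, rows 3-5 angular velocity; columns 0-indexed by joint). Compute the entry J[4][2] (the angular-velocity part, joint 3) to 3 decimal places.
axis z_2 = (-0.7500,-0.4330,-0.5000); lever o_n−o_2 = (-3.2769,-5.3146,-6.4821)
cross product → J_v[:, 2] = (0.1495,-3.2231,2.5670)
J_ω[:, 2] = z_2
entry J[4][2] = -0.4330

-0.433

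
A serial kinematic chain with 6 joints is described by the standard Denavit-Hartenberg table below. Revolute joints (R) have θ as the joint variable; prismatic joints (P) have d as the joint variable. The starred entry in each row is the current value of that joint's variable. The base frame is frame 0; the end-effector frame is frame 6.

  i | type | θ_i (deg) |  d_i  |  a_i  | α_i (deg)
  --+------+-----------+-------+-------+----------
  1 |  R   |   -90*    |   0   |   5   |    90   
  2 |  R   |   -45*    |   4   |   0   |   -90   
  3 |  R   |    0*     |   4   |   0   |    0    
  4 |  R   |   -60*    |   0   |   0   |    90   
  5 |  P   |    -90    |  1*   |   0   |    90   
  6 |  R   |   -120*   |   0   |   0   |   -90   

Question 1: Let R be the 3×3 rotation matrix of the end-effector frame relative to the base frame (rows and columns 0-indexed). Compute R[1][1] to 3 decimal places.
End-effector y-axis (col 1 of R) = (-0.8660,-0.3536,-0.3536)
R[1][1] = -0.3536

-0.354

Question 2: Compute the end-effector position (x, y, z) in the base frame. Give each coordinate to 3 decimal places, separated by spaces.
after link 1: o_1 = (0.0000, -5.0000, 0.0000)
after link 2: o_2 = (-4.0000, -5.0000, 0.0000)
after link 3: o_3 = (-4.0000, -7.8284, 2.8284)
after link 4: o_4 = (-4.0000, -7.8284, 2.8284)
after link 5: o_5 = (-4.5000, -7.2161, 3.4408)
after link 6: o_6 = (-4.5000, -7.2161, 3.4408)

-4.500 -7.216 3.441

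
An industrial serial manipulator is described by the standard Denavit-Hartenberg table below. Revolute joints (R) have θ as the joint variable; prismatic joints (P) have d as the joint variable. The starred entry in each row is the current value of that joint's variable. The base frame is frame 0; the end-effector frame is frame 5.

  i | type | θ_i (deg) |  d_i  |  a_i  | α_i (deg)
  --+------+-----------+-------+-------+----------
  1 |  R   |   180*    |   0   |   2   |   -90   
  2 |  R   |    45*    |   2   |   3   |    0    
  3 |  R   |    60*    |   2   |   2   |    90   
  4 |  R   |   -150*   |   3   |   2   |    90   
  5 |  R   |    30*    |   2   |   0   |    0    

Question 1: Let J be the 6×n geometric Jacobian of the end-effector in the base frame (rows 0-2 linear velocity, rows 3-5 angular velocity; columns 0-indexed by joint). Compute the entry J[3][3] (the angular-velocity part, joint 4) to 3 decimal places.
axis z_3 = (-0.9659,0.0000,-0.2588); lever o_n−o_3 = (-3.6049,-0.7321,1.8625)
cross product → J_v[:, 3] = (-0.1895,2.7321,0.7071)
J_ω[:, 3] = z_3
entry J[3][3] = -0.9659

-0.966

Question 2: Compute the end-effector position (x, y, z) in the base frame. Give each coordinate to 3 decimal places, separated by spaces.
after link 1: o_1 = (-2.0000, 0.0000, 0.0000)
after link 2: o_2 = (-4.1213, -2.0000, -2.1213)
after link 3: o_3 = (-3.6037, -4.0000, -4.0532)
after link 4: o_4 = (-6.9497, -3.0000, -3.1566)
after link 5: o_5 = (-7.2086, -4.7321, -2.1907)

-7.209 -4.732 -2.191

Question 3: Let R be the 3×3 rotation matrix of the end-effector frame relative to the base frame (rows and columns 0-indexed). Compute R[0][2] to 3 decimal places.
End-effector z-axis (col 2 of R) = (-0.1294,-0.8660,0.4830)
R[0][2] = -0.1294

-0.129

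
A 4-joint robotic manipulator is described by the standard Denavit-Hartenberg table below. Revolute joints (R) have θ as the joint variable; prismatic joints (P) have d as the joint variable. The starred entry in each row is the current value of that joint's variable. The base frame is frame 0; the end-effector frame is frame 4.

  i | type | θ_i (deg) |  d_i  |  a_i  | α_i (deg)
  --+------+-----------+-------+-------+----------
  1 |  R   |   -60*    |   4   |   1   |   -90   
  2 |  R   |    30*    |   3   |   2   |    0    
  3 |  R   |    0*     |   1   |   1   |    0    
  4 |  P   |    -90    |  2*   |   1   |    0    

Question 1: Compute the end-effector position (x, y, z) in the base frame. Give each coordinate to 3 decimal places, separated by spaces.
7.245 -0.549 3.366

after link 1: o_1 = (0.5000, -0.8660, 4.0000)
after link 2: o_2 = (3.9641, -0.8660, 3.0000)
after link 3: o_3 = (5.2631, -1.1160, 2.5000)
after link 4: o_4 = (7.2452, -0.5490, 3.3660)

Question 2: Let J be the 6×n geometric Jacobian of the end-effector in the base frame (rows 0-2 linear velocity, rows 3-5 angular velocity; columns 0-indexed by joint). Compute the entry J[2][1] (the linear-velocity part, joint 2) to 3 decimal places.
axis z_1 = (0.8660,0.5000,0.0000); lever o_n−o_1 = (6.7452,0.3170,-0.6340)
cross product → J_v[:, 1] = (-0.3170,0.5490,-3.0981)
J_ω[:, 1] = z_1
entry J[2][1] = -3.0981

-3.098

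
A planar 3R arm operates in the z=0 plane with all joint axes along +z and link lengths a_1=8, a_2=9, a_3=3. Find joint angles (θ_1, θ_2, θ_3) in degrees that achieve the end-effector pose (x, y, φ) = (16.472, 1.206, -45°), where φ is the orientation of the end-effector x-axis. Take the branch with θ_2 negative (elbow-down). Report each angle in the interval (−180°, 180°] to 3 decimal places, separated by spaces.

44.996 -59.994 -30.002

wrist centre = target − a_3·(cos φ, sin φ) = (14.3507, 3.3273)
cos θ_2 = (217.0131−8²−9²)/(2·8·9) = 0.5001; θ_2 = -59.9940° (elbow-down)
β = atan2(3.3273,14.3507) = 13.0538°; ψ = atan2(-7.7938,12.5008) = -31.9419°
θ_1 = β − ψ = 44.9957°
θ_3 = φ − θ_1 − θ_2 = -30.0017° (wrapped to (-180°,180°])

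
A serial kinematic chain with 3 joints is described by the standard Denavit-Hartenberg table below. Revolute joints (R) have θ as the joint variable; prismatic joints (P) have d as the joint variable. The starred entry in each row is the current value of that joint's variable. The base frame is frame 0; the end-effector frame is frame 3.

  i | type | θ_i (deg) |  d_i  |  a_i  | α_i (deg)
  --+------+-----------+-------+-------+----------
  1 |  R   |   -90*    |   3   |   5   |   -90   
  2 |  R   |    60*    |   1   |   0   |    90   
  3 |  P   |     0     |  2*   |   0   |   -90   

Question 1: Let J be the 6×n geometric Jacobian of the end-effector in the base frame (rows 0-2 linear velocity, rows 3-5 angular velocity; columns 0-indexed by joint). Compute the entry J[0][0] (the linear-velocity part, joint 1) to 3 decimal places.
6.732

axis z_0 = ẑ; lever o_n−o_0 = (1.0000,-6.7321,4.0000)
cross product → J_v[:, 0] = (6.7321,1.0000,-0.0000)
J_ω[:, 0] = z_0
entry J[0][0] = 6.7321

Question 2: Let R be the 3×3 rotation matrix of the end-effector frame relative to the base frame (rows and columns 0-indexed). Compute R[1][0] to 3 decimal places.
End-effector x-axis (col 0 of R) = (0.0000,-0.5000,-0.8660)
R[1][0] = -0.5000

-0.500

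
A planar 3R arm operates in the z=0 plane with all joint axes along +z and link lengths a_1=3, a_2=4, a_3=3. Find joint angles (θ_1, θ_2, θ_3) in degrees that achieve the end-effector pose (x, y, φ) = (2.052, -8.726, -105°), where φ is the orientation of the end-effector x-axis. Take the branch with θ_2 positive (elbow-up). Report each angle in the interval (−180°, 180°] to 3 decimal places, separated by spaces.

-90.003 45.007 -60.004

wrist centre = target − a_3·(cos φ, sin φ) = (2.8285, -5.8282)
cos θ_2 = (41.9683−3²−4²)/(2·3·4) = 0.7070; θ_2 = 45.0075° (elbow-up)
β = atan2(-5.8282,2.8285) = -64.1125°; ψ = atan2(2.8288,5.8281) = 25.8908°
θ_1 = β − ψ = -90.0033°
θ_3 = φ − θ_1 − θ_2 = -60.0041° (wrapped to (-180°,180°])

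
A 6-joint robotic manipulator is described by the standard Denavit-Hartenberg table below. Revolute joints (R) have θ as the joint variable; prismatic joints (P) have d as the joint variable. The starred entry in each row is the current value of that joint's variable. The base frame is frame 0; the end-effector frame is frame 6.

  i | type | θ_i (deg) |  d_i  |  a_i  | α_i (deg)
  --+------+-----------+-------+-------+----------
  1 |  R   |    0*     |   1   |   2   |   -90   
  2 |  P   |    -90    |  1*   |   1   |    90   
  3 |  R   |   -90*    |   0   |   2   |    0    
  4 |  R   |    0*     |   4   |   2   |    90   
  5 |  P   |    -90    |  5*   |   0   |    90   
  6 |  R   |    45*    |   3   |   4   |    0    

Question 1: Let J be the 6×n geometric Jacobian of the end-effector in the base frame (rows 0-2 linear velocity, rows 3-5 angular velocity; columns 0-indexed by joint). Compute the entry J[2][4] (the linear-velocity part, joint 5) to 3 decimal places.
-1.000

prismatic axis z_4 = (-0.0000,0.0000,-1.0000)
J_v[:, 4] = z_4; J_ω[:, 4] = (0,0,0)
entry J[2][4] = -1.0000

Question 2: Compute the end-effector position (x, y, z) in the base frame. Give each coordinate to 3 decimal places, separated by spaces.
after link 1: o_1 = (2.0000, 0.0000, 1.0000)
after link 2: o_2 = (2.0000, 1.0000, 2.0000)
after link 3: o_3 = (2.0000, -1.0000, 2.0000)
after link 4: o_4 = (-2.0000, -3.0000, 2.0000)
after link 5: o_5 = (-2.0000, -3.0000, -3.0000)
after link 6: o_6 = (0.8284, -0.0000, -5.8284)

0.828 -0.000 -5.828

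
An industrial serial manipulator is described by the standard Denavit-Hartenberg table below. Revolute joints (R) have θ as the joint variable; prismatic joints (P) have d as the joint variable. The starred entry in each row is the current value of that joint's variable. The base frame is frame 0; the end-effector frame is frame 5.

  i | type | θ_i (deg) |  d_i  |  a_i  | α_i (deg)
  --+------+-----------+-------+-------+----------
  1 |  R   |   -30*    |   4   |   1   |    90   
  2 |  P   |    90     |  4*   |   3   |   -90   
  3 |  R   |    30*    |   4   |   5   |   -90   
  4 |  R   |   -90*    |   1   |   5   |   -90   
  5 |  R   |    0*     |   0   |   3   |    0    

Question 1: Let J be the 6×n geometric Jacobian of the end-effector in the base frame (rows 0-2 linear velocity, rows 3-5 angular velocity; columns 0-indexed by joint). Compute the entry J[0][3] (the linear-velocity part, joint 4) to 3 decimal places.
axis z_3 = (0.4330,0.7500,-0.5000); lever o_n−o_3 = (-6.4952,4.7500,-0.5000)
cross product → J_v[:, 3] = (2.0000,3.4641,6.9282)
J_ω[:, 3] = z_3
entry J[0][3] = 2.0000

2.000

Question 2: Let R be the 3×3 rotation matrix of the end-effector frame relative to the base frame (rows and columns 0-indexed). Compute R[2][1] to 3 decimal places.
End-effector y-axis (col 1 of R) = (-0.4330,-0.7500,0.5000)
R[2][1] = 0.5000

0.500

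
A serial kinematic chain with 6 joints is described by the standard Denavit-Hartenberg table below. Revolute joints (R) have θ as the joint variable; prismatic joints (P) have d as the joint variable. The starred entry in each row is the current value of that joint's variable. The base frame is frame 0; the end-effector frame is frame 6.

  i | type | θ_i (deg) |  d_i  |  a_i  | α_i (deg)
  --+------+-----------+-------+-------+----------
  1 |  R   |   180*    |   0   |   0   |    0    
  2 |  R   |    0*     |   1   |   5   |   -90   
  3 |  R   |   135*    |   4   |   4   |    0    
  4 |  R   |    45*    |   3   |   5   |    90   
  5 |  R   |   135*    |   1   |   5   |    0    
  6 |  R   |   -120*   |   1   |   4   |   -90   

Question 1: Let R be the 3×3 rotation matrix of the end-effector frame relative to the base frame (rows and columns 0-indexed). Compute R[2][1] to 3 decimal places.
1.000

End-effector y-axis (col 1 of R) = (0.0000,0.0000,1.0000)
R[2][1] = 1.0000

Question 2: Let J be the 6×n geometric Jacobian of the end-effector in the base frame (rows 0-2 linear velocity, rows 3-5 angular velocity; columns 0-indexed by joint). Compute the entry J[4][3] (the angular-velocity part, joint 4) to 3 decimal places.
axis z_3 = (-0.0000,-1.0000,0.0000); lever o_n−o_3 = (5.3282,-7.5708,-2.0000)
cross product → J_v[:, 3] = (2.0000,0.0000,5.3282)
J_ω[:, 3] = z_3
entry J[4][3] = -1.0000

-1.000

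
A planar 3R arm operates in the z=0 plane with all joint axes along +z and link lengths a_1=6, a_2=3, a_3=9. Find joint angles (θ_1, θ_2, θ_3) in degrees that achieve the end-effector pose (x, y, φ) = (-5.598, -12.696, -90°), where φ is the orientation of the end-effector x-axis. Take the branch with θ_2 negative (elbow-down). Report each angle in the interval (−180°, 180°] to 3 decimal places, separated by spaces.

wrist centre = target − a_3·(cos φ, sin φ) = (-5.5980, -3.6960)
cos θ_2 = (44.9980−6²−3²)/(2·6·3) = -0.0001; θ_2 = -90.0032° (elbow-down)
β = atan2(-3.6960,-5.5980) = -146.5658°; ψ = atan2(-3.0000,5.9998) = -26.5657°
θ_1 = β − ψ = -120.0001°
θ_3 = φ − θ_1 − θ_2 = 120.0032° (wrapped to (-180°,180°])

-120.000 -90.003 120.003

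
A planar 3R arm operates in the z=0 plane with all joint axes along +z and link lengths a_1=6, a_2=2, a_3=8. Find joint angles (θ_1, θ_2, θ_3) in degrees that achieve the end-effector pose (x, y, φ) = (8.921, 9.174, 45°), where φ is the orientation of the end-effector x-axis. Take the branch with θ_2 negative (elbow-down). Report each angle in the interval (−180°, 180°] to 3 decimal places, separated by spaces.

64.273 -135.015 115.742

wrist centre = target − a_3·(cos φ, sin φ) = (3.2641, 3.5171)
cos θ_2 = (23.0250−6²−2²)/(2·6·2) = -0.7073; θ_2 = -135.0151° (elbow-down)
β = atan2(3.5171,3.2641) = 47.1366°; ψ = atan2(-1.4138,4.5854) = -17.1363°
θ_1 = β − ψ = 64.2730°
θ_3 = φ − θ_1 − θ_2 = 115.7422° (wrapped to (-180°,180°])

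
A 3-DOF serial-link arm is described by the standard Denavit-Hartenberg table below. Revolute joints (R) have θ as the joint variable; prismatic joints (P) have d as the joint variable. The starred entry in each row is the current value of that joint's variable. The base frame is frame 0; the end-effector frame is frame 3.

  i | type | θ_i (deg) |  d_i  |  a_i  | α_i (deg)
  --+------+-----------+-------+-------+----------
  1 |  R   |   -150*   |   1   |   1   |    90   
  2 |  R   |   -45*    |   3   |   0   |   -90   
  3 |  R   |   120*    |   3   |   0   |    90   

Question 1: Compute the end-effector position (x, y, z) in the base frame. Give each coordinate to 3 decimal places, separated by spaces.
after link 1: o_1 = (-0.8660, -0.5000, 1.0000)
after link 2: o_2 = (-2.3660, 2.0981, 1.0000)
after link 3: o_3 = (-4.2031, 1.0374, 3.1213)

-4.203 1.037 3.121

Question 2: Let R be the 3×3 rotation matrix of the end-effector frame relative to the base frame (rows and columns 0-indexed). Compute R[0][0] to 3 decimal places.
End-effector x-axis (col 0 of R) = (0.7392,-0.5732,0.3536)
R[0][0] = 0.7392

0.739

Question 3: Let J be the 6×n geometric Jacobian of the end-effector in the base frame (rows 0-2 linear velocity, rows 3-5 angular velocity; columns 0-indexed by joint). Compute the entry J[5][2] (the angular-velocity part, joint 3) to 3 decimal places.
0.707

axis z_2 = (-0.6124,-0.3536,0.7071); lever o_n−o_2 = (-1.8371,-1.0607,2.1213)
cross product → J_v[:, 2] = (-0.0000,0.0000,0.0000)
J_ω[:, 2] = z_2
entry J[5][2] = 0.7071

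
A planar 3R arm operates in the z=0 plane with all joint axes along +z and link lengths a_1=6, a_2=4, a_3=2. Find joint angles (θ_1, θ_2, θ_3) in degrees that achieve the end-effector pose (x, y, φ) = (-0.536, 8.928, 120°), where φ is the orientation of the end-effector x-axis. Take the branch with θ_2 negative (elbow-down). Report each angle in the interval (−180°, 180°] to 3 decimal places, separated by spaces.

wrist centre = target − a_3·(cos φ, sin φ) = (0.4640, 7.1959)
cos θ_2 = (51.9970−6²−4²)/(2·6·4) = -0.0001; θ_2 = -90.0036° (elbow-down)
β = atan2(7.1959,0.4640) = 86.3106°; ψ = atan2(-4.0000,5.9997) = -33.6912°
θ_1 = β − ψ = 120.0018°
θ_3 = φ − θ_1 − θ_2 = 90.0018° (wrapped to (-180°,180°])

120.002 -90.004 90.002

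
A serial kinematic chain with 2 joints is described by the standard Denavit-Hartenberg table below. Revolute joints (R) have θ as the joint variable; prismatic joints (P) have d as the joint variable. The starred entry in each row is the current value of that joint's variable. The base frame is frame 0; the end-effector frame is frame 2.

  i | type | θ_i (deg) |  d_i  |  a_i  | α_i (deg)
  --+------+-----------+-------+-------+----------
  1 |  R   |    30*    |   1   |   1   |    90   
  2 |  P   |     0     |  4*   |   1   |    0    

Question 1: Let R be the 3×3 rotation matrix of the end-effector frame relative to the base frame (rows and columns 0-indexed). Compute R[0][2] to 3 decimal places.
0.500

End-effector z-axis (col 2 of R) = (0.5000,-0.8660,0.0000)
R[0][2] = 0.5000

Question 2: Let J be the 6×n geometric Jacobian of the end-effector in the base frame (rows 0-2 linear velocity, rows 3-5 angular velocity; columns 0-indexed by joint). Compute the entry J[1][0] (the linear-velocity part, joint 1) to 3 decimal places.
axis z_0 = ẑ; lever o_n−o_0 = (3.7321,-2.4641,1.0000)
cross product → J_v[:, 0] = (2.4641,3.7321,-0.0000)
J_ω[:, 0] = z_0
entry J[1][0] = 3.7321

3.732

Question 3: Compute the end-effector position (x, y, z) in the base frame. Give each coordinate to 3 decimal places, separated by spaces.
after link 1: o_1 = (0.8660, 0.5000, 1.0000)
after link 2: o_2 = (3.7321, -2.4641, 1.0000)

3.732 -2.464 1.000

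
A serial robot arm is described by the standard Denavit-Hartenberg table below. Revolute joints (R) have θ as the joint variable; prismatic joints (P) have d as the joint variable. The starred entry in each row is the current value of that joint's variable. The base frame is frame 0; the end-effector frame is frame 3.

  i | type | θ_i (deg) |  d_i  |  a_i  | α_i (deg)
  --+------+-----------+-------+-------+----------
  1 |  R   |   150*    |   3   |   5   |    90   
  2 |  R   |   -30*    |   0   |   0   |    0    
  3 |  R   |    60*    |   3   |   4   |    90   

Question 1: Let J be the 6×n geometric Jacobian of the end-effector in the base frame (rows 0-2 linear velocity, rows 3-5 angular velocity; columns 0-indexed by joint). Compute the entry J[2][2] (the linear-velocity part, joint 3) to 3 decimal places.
3.464

axis z_2 = (0.5000,0.8660,0.0000); lever o_n−o_2 = (-1.5000,4.3301,2.0000)
cross product → J_v[:, 2] = (1.7321,-1.0000,3.4641)
J_ω[:, 2] = z_2
entry J[2][2] = 3.4641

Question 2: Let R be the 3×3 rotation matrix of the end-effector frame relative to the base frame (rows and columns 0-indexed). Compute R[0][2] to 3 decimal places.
-0.433

End-effector z-axis (col 2 of R) = (-0.4330,0.2500,-0.8660)
R[0][2] = -0.4330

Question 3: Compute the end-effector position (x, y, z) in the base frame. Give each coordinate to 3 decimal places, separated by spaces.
-5.830 6.830 5.000

after link 1: o_1 = (-4.3301, 2.5000, 3.0000)
after link 2: o_2 = (-4.3301, 2.5000, 3.0000)
after link 3: o_3 = (-5.8301, 6.8301, 5.0000)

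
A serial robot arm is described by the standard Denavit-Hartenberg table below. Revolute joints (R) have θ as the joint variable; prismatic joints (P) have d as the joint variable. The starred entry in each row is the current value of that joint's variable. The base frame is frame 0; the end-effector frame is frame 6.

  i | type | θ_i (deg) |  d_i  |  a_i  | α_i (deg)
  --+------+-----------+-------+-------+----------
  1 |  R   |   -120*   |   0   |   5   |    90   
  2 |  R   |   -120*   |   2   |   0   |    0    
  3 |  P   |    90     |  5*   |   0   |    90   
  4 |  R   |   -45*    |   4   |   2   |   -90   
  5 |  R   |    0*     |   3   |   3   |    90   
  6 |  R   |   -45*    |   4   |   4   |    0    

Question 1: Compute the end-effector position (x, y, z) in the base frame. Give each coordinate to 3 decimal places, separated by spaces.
after link 1: o_1 = (-2.5000, -4.3301, 0.0000)
after link 2: o_2 = (-4.2321, -3.3301, 0.0000)
after link 3: o_3 = (-8.5622, -0.8301, 0.0000)
after link 4: o_4 = (-6.9498, -0.8658, -4.1712)
after link 5: o_5 = (-8.7869, -4.0478, -6.2925)
after link 6: o_6 = (-4.3228, -4.3158, -9.7566)

-4.323 -4.316 -9.757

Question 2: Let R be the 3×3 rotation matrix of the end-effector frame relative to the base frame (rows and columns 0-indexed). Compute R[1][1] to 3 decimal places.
End-effector y-axis (col 1 of R) = (-0.4330,-0.7500,-0.5000)
R[1][1] = -0.7500

-0.750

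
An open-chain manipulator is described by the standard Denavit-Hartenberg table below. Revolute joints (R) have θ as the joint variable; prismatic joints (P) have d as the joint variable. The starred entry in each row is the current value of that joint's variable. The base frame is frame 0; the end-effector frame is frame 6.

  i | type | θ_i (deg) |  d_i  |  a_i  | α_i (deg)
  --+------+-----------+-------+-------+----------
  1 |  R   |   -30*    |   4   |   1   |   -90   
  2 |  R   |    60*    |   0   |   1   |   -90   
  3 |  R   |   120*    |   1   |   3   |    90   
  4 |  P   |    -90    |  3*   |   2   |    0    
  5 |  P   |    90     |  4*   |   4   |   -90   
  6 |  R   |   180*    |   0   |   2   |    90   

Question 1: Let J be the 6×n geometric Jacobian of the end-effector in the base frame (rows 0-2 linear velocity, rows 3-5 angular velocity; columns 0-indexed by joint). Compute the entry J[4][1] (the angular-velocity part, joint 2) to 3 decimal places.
0.866

axis z_1 = (0.5000,0.8660,0.0000); lever o_n−o_1 = (-1.1896,-8.3546,-3.4510)
cross product → J_v[:, 1] = (-2.9886,1.7255,-3.1471)
J_ω[:, 1] = z_1
entry J[4][1] = 0.8660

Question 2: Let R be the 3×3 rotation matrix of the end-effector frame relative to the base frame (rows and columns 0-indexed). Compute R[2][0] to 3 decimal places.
-0.433

End-effector x-axis (col 0 of R) = (0.6495,0.6250,-0.4330)
R[2][0] = -0.4330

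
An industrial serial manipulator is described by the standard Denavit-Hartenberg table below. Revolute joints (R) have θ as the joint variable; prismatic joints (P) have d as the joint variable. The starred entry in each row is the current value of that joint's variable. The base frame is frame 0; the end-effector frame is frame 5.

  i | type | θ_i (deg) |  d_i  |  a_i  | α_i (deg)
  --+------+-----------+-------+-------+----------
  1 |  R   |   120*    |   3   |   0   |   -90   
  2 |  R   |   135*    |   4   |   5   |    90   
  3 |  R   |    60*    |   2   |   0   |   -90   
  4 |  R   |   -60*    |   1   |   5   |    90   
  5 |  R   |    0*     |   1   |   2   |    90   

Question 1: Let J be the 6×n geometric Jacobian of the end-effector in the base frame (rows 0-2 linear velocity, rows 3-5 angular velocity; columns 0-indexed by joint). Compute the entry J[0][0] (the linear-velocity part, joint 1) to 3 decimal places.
axis z_0 = ẑ; lever o_n−o_0 = (-6.9726,-1.4853,-6.9088)
cross product → J_v[:, 0] = (1.4853,-6.9726,0.0000)
J_ω[:, 0] = z_0
entry J[0][0] = 1.4853

1.485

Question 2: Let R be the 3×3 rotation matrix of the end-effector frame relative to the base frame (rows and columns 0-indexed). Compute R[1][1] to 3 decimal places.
End-effector y-axis (col 1 of R) = (0.3196,0.9464,-0.0474)
R[1][1] = 0.9464

0.946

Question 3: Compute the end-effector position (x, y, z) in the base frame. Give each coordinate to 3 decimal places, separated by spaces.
after link 1: o_1 = (0.0000, 0.0000, 3.0000)
after link 2: o_2 = (-1.6963, -5.0619, -0.5355)
after link 3: o_3 = (-2.4034, -3.8371, -1.9497)
after link 4: o_4 = (-6.1066, -2.7531, -5.2831)
after link 5: o_5 = (-6.9726, -1.4853, -6.9088)

-6.973 -1.485 -6.909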